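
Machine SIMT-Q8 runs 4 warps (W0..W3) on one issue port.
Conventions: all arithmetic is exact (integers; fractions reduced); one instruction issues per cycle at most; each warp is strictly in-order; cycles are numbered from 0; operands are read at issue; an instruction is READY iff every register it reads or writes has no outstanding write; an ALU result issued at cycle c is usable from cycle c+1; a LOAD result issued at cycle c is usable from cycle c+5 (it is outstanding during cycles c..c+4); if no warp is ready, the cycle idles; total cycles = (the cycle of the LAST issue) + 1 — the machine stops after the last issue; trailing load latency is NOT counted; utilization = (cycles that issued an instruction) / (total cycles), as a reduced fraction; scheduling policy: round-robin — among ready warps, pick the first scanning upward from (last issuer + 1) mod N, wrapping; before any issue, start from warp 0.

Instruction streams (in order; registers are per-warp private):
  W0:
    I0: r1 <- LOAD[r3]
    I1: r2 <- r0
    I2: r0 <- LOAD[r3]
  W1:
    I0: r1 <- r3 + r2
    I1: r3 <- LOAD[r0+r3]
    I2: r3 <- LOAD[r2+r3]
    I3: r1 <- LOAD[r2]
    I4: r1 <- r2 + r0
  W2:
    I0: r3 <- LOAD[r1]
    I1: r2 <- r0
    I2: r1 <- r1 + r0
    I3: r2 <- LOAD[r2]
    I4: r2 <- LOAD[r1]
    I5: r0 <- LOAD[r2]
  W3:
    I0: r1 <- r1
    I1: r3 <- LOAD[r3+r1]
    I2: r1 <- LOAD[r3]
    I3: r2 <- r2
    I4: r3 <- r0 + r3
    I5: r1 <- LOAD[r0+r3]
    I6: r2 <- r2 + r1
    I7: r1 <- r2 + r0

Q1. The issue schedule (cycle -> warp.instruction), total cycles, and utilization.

cycle 0: W0.I0
cycle 1: W1.I0
cycle 2: W2.I0
cycle 3: W3.I0
cycle 4: W0.I1
cycle 5: W1.I1
cycle 6: W2.I1
cycle 7: W3.I1
cycle 8: W0.I2
cycle 9: W2.I2
cycle 10: W1.I2
cycle 11: W2.I3
cycle 12: W3.I2
cycle 13: W1.I3
cycle 14: W3.I3
cycle 15: W3.I4
cycle 16: W2.I4
cycle 17: W3.I5
cycle 18: W1.I4
cycle 19: idle
cycle 20: idle
cycle 21: W2.I5
cycle 22: W3.I6
cycle 23: W3.I7

Answer: 24 cycles, utilization 11/12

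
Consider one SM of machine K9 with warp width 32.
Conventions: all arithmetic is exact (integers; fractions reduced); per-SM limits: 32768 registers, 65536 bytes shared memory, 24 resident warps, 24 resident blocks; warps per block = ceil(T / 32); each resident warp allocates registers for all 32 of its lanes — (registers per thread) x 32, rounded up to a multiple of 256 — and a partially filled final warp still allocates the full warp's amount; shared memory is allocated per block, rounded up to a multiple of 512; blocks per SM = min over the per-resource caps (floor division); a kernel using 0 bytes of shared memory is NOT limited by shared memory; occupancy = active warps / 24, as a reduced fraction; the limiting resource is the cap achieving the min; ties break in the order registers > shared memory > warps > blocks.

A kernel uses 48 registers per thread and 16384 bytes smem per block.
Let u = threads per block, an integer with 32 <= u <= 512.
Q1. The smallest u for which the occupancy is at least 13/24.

Answer: u = 97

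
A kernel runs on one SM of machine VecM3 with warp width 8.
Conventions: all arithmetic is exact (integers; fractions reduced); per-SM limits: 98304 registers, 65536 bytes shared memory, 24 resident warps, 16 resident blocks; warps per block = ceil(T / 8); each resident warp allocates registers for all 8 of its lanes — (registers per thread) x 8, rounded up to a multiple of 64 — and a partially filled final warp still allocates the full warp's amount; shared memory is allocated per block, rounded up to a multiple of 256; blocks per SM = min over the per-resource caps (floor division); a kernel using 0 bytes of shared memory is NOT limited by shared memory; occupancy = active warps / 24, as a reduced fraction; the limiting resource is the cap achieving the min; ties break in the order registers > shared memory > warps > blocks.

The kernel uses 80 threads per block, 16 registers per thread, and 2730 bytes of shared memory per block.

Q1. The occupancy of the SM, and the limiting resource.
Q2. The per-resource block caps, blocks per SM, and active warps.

Answer: occupancy 5/6, limited by warps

registers: 76 blocks
shared memory: 23 blocks
warps: 2 blocks
blocks: 16 blocks

Answer: 2 blocks, 20 active warps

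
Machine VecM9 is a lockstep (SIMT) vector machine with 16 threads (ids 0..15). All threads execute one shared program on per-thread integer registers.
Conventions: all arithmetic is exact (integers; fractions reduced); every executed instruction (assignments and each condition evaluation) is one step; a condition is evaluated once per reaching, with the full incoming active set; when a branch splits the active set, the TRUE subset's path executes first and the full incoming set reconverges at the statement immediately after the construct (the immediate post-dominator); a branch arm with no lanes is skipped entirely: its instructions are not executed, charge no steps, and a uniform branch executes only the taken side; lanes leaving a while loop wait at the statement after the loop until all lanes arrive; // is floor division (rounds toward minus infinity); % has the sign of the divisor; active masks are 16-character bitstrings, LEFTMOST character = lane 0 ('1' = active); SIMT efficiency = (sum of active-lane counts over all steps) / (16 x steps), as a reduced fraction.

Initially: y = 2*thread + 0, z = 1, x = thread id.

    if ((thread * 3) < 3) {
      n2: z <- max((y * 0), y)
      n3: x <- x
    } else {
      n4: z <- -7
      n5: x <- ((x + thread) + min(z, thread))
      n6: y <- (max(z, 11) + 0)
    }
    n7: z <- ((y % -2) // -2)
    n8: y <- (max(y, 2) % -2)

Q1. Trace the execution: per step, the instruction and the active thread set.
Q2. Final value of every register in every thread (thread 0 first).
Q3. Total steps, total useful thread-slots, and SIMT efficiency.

step 0: eval ((thread * 3) < 3)      1111111111111111
step 1: z <- max((y * 0), y)         1000000000000000
step 2: x <- x                       1000000000000000
step 3: z <- -7                      0111111111111111
step 4: x <- ((x + thread) + min(z, thread)) 0111111111111111
step 5: y <- (max(z, 11) + 0)        0111111111111111
step 6: z <- ((y % -2) // -2)        1111111111111111
step 7: y <- (max(y, 2) % -2)        1111111111111111

Answer: 8 steps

y: 0,-1,-1,-1,-1,-1,-1,-1,-1,-1,-1,-1,-1,-1,-1,-1
z: 0,0,0,0,0,0,0,0,0,0,0,0,0,0,0,0
x: 0,-5,-3,-1,1,3,5,7,9,11,13,15,17,19,21,23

steps = 8; useful = 95; efficiency = 95/128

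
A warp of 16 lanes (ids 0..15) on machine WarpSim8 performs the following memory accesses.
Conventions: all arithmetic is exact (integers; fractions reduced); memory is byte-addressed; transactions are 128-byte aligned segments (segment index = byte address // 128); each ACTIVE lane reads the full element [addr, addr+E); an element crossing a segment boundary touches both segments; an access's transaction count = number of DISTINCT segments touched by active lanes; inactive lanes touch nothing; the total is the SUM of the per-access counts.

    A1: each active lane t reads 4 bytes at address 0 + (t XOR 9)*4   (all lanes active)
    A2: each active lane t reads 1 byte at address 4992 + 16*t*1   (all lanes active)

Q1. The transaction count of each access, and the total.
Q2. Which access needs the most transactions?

A1: 1 transaction
A2: 2 transactions

Answer: 1,2; total 3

Answer: A2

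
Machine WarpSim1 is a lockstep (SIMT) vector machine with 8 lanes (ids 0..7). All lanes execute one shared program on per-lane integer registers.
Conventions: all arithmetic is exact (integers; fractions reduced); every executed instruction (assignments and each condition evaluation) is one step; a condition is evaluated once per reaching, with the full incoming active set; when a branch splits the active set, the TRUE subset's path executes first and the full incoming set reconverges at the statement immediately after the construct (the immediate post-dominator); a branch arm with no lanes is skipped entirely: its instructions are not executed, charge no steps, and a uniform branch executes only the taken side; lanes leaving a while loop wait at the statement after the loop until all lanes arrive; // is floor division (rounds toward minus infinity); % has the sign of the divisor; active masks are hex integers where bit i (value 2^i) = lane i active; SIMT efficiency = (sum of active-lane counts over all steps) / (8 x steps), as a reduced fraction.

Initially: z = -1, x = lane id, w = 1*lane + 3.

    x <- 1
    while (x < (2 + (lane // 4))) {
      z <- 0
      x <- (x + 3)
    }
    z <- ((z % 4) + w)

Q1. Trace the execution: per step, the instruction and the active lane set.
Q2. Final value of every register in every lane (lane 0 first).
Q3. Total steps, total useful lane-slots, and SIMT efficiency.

step 0: x <- 1                       0xff
step 1: eval (x < (2 + (lane // 4))) 0xff
step 2: z <- 0                       0xff
step 3: x <- (x + 3)                 0xff
step 4: eval (x < (2 + (lane // 4))) 0xff
step 5: z <- ((z % 4) + w)           0xff

Answer: 6 steps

z: 3,4,5,6,7,8,9,10
x: 4,4,4,4,4,4,4,4
w: 3,4,5,6,7,8,9,10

steps = 6; useful = 48; efficiency = 48/48 = 1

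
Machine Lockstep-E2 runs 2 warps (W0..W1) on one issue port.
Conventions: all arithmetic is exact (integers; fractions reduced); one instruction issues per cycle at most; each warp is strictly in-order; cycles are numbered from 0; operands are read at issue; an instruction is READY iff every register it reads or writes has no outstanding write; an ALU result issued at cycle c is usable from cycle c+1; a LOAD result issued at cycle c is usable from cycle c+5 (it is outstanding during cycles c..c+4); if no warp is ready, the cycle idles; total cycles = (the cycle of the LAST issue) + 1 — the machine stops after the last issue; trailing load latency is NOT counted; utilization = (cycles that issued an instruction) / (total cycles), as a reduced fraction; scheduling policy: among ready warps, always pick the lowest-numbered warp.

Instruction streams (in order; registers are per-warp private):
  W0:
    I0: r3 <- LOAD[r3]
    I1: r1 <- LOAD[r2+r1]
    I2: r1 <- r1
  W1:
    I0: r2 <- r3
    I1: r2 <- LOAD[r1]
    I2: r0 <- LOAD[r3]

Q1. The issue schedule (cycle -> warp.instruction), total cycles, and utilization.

cycle 0: W0.I0
cycle 1: W0.I1
cycle 2: W1.I0
cycle 3: W1.I1
cycle 4: W1.I2
cycle 5: idle
cycle 6: W0.I2

Answer: 7 cycles, utilization 6/7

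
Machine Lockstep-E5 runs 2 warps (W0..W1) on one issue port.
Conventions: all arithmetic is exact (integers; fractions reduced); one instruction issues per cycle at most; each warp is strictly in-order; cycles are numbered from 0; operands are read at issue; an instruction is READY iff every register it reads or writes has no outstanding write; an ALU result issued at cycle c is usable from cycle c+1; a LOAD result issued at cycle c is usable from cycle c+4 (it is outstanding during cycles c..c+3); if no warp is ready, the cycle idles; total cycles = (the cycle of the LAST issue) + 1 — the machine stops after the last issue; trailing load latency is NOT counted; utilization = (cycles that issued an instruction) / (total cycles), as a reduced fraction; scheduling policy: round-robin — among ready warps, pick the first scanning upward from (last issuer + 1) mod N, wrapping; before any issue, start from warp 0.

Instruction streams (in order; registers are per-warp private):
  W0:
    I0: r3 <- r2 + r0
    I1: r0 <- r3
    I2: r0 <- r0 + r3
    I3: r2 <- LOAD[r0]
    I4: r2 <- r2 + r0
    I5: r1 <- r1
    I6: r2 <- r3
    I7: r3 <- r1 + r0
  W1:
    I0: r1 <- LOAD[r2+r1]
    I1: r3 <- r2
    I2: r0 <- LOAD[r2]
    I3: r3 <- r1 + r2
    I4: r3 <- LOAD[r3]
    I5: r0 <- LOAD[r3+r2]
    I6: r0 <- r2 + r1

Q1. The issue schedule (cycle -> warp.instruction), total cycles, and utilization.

cycle 0: W0.I0
cycle 1: W1.I0
cycle 2: W0.I1
cycle 3: W1.I1
cycle 4: W0.I2
cycle 5: W1.I2
cycle 6: W0.I3
cycle 7: W1.I3
cycle 8: W1.I4
cycle 9: idle
cycle 10: W0.I4
cycle 11: W0.I5
cycle 12: W1.I5
cycle 13: W0.I6
cycle 14: W0.I7
cycle 15: idle
cycle 16: W1.I6

Answer: 17 cycles, utilization 15/17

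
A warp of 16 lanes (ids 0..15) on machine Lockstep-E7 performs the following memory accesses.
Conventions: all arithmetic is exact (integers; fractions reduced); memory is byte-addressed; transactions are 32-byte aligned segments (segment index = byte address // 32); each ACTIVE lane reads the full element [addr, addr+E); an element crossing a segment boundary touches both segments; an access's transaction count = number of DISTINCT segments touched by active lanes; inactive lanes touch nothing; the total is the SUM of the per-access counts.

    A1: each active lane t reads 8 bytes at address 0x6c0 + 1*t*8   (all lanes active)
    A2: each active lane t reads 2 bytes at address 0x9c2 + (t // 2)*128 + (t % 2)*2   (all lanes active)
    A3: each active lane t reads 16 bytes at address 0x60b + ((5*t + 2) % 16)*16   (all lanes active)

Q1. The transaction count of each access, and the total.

A1: 4 transactions
A2: 8 transactions
A3: 9 transactions

Answer: 4,8,9; total 21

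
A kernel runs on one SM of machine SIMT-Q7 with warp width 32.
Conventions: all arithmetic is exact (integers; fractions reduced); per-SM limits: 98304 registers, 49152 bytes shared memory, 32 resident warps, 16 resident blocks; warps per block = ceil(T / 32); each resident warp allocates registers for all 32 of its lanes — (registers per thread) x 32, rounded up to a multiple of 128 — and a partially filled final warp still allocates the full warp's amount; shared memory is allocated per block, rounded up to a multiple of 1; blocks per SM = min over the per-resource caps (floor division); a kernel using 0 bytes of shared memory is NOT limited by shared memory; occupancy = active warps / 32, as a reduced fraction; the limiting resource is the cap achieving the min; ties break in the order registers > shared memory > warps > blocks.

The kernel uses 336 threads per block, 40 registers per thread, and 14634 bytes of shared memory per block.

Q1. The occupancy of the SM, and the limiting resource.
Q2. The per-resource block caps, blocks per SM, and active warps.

Answer: occupancy 11/16, limited by warps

registers: 6 blocks
shared memory: 3 blocks
warps: 2 blocks
blocks: 16 blocks

Answer: 2 blocks, 22 active warps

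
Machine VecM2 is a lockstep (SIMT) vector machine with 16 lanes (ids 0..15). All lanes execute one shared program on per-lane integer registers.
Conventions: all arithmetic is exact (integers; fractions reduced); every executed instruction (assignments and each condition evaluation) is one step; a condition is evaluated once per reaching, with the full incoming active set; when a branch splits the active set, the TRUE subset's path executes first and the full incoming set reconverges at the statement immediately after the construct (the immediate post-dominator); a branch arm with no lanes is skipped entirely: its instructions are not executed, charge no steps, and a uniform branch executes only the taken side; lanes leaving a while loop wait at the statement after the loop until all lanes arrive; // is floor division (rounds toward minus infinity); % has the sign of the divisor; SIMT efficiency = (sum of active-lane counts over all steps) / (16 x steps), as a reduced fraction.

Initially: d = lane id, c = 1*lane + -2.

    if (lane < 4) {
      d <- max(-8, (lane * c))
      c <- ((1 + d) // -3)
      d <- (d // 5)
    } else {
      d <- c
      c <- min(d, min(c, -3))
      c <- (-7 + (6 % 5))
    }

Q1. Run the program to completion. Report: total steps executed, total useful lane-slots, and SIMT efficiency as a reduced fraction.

Answer: 7 steps, 64 useful, 4/7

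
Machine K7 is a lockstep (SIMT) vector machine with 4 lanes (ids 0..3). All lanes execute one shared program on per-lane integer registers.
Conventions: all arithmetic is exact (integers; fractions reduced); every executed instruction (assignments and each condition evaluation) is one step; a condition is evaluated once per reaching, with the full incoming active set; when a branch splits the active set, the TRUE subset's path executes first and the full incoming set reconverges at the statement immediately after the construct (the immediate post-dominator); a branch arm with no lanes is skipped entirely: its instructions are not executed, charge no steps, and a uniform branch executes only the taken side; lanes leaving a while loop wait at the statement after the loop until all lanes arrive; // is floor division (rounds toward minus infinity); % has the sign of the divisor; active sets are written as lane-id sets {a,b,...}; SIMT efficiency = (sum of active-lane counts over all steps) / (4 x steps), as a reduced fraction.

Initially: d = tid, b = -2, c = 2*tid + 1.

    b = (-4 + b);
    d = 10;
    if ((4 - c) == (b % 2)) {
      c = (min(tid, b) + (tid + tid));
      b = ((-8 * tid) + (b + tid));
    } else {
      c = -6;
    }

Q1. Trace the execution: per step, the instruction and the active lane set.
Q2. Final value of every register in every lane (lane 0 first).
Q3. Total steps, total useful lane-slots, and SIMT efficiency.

step 0: b <- (-4 + b)                {0,1,2,3}
step 1: d <- 10                      {0,1,2,3}
step 2: eval ((4 - c) == (b % 2))    {0,1,2,3}
step 3: c <- -6                      {0,1,2,3}

Answer: 4 steps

d: 10,10,10,10
b: -6,-6,-6,-6
c: -6,-6,-6,-6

steps = 4; useful = 16; efficiency = 16/16 = 1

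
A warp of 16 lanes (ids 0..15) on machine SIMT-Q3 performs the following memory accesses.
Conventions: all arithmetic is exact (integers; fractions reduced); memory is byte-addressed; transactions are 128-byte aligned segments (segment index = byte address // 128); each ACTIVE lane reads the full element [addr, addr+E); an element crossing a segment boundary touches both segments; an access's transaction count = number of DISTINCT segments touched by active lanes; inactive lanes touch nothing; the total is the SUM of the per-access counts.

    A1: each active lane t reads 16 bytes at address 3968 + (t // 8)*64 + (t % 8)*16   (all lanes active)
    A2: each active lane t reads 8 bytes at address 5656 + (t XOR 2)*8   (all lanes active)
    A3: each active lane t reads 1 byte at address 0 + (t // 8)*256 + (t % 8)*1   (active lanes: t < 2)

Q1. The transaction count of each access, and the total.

A1: 2 transactions
A2: 2 transactions
A3: 1 transaction

Answer: 2,2,1; total 5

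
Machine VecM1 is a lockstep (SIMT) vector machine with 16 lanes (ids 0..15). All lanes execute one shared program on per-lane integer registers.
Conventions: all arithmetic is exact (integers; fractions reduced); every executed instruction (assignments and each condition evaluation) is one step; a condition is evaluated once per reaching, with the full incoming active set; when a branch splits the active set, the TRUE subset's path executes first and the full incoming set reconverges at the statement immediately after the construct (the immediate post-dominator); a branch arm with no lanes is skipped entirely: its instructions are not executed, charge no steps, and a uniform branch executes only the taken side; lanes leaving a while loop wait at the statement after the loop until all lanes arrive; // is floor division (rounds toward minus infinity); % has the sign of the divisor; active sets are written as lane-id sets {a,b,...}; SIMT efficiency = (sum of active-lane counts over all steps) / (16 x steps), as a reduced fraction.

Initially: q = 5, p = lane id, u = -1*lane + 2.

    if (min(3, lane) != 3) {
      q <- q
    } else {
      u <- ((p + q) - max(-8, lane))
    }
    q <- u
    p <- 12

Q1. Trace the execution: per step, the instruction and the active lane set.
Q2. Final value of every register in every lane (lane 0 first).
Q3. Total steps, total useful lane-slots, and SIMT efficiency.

step 0: eval (min(3, lane) != 3)     {0,1,2,3,4,5,6,7,8,9,10,11,12,13,14,15}
step 1: q <- q                       {0,1,2}
step 2: u <- ((p + q) - max(-8, lane)) {3,4,5,6,7,8,9,10,11,12,13,14,15}
step 3: q <- u                       {0,1,2,3,4,5,6,7,8,9,10,11,12,13,14,15}
step 4: p <- 12                      {0,1,2,3,4,5,6,7,8,9,10,11,12,13,14,15}

Answer: 5 steps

q: 2,1,0,5,5,5,5,5,5,5,5,5,5,5,5,5
p: 12,12,12,12,12,12,12,12,12,12,12,12,12,12,12,12
u: 2,1,0,5,5,5,5,5,5,5,5,5,5,5,5,5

steps = 5; useful = 64; efficiency = 64/80 = 4/5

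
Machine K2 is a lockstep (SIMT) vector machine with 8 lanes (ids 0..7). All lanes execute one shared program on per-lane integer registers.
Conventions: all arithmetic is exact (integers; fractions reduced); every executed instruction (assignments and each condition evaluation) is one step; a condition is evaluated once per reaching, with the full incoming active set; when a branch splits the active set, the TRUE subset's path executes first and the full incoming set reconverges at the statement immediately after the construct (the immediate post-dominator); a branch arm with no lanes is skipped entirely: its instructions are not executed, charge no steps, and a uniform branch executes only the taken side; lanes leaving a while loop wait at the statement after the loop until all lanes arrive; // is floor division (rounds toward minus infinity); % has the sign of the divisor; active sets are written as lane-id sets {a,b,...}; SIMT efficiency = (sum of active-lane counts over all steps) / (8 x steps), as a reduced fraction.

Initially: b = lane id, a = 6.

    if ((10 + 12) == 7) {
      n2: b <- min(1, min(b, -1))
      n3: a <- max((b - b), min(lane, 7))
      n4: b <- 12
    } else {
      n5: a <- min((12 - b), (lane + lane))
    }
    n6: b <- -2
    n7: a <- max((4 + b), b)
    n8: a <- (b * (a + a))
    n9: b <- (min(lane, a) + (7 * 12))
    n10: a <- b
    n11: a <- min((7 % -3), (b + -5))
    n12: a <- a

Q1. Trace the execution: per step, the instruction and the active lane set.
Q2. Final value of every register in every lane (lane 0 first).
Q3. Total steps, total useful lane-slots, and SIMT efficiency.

step 0: eval ((10 + 12) == 7)        {0,1,2,3,4,5,6,7}
step 1: a <- min((12 - b), (lane + lane)) {0,1,2,3,4,5,6,7}
step 2: b <- -2                      {0,1,2,3,4,5,6,7}
step 3: a <- max((4 + b), b)         {0,1,2,3,4,5,6,7}
step 4: a <- (b * (a + a))           {0,1,2,3,4,5,6,7}
step 5: b <- (min(lane, a) + (7 * 12)) {0,1,2,3,4,5,6,7}
step 6: a <- b                       {0,1,2,3,4,5,6,7}
step 7: a <- min((7 % -3), (b + -5)) {0,1,2,3,4,5,6,7}
step 8: a <- a                       {0,1,2,3,4,5,6,7}

Answer: 9 steps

b: 76,76,76,76,76,76,76,76
a: -2,-2,-2,-2,-2,-2,-2,-2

steps = 9; useful = 72; efficiency = 72/72 = 1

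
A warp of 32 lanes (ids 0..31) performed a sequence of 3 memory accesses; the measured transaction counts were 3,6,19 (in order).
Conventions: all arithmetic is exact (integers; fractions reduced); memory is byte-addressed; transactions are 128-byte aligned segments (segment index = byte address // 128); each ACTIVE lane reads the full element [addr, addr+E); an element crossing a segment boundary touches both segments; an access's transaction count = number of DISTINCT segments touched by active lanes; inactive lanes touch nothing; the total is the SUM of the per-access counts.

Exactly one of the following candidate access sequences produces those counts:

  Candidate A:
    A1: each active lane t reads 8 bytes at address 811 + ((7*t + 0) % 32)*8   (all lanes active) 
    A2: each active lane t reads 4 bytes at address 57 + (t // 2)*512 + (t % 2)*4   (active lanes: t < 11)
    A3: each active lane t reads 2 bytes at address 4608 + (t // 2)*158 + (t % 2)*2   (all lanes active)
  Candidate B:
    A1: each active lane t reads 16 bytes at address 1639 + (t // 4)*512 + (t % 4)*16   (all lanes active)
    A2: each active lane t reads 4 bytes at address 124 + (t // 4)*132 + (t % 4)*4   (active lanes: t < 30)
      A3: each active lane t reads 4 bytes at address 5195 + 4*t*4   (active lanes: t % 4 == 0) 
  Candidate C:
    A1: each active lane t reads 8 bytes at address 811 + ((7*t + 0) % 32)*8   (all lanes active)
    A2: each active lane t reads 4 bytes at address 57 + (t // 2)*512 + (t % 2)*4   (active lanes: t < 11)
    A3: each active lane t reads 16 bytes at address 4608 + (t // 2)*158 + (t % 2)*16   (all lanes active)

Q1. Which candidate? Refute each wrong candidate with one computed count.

A: A3 gives 16 transactions, not 19
B: A1 gives 16 transactions, not 3
C: all counts match (3,6,19)

Answer: C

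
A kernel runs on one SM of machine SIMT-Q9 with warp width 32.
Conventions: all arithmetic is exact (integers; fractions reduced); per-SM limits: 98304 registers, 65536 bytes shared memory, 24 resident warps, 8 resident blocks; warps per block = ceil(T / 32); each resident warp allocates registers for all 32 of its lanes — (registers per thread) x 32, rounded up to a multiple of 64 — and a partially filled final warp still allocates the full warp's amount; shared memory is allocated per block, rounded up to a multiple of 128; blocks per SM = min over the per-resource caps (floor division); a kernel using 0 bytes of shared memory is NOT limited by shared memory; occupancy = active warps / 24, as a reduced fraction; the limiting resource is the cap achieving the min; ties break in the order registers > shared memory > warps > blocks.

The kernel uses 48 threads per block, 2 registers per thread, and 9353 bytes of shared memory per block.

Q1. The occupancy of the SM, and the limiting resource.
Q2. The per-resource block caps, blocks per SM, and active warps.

Answer: occupancy 1/2, limited by shared memory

registers: 768 blocks
shared memory: 6 blocks
warps: 12 blocks
blocks: 8 blocks

Answer: 6 blocks, 12 active warps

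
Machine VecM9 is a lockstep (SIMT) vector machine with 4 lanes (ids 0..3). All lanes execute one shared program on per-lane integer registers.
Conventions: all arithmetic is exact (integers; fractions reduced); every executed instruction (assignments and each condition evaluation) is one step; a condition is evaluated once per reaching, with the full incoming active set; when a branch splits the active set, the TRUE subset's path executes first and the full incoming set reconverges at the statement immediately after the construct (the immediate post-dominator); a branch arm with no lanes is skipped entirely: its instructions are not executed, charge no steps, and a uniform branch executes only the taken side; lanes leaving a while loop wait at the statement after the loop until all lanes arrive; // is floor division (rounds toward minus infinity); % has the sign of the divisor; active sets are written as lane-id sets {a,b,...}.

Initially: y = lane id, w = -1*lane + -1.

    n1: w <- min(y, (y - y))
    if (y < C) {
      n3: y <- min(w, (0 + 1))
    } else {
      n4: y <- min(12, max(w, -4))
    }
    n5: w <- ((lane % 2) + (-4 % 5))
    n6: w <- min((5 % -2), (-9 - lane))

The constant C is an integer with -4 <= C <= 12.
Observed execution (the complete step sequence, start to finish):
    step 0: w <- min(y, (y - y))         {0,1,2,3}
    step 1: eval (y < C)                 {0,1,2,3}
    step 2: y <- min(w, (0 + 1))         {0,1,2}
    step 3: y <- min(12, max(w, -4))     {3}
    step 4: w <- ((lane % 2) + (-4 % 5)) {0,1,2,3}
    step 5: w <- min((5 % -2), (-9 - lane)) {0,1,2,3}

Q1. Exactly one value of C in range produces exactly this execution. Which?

Answer: C = 3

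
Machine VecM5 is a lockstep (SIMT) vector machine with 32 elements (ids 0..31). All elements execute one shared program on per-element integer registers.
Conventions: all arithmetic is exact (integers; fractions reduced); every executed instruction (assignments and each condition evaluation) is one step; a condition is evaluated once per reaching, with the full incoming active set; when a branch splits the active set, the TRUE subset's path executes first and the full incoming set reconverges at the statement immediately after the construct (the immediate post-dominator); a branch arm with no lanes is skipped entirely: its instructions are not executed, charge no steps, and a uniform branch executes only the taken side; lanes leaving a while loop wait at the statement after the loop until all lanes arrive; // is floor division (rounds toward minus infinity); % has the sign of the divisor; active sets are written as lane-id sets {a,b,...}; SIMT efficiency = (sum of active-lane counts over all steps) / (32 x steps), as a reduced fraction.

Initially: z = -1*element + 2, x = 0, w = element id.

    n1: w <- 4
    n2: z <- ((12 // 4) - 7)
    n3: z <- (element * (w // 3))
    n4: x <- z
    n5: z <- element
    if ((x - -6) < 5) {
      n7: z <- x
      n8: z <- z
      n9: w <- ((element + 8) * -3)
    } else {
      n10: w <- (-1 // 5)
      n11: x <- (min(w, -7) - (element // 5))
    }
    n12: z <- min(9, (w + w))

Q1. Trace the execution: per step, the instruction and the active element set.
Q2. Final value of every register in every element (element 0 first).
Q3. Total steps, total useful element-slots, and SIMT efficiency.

step 0: w <- 4                       {0,1,2,3,4,5,6,7,8,9,10,11,12,13,14,15,16,17,18,19,20,21,22,23,24,25,26,27,28,29,30,31}
step 1: z <- ((12 // 4) - 7)         {0,1,2,3,4,5,6,7,8,9,10,11,12,13,14,15,16,17,18,19,20,21,22,23,24,25,26,27,28,29,30,31}
step 2: z <- (element * (w // 3))    {0,1,2,3,4,5,6,7,8,9,10,11,12,13,14,15,16,17,18,19,20,21,22,23,24,25,26,27,28,29,30,31}
step 3: x <- z                       {0,1,2,3,4,5,6,7,8,9,10,11,12,13,14,15,16,17,18,19,20,21,22,23,24,25,26,27,28,29,30,31}
step 4: z <- element                 {0,1,2,3,4,5,6,7,8,9,10,11,12,13,14,15,16,17,18,19,20,21,22,23,24,25,26,27,28,29,30,31}
step 5: eval ((x - -6) < 5)          {0,1,2,3,4,5,6,7,8,9,10,11,12,13,14,15,16,17,18,19,20,21,22,23,24,25,26,27,28,29,30,31}
step 6: w <- (-1 // 5)               {0,1,2,3,4,5,6,7,8,9,10,11,12,13,14,15,16,17,18,19,20,21,22,23,24,25,26,27,28,29,30,31}
step 7: x <- (min(w, -7) - (element // 5)) {0,1,2,3,4,5,6,7,8,9,10,11,12,13,14,15,16,17,18,19,20,21,22,23,24,25,26,27,28,29,30,31}
step 8: z <- min(9, (w + w))         {0,1,2,3,4,5,6,7,8,9,10,11,12,13,14,15,16,17,18,19,20,21,22,23,24,25,26,27,28,29,30,31}

Answer: 9 steps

z: -2,-2,-2,-2,-2,-2,-2,-2,-2,-2,-2,-2,-2,-2,-2,-2,-2,-2,-2,-2,-2,-2,-2,-2,-2,-2,-2,-2,-2,-2,-2,-2
x: -7,-7,-7,-7,-7,-8,-8,-8,-8,-8,-9,-9,-9,-9,-9,-10,-10,-10,-10,-10,-11,-11,-11,-11,-11,-12,-12,-12,-12,-12,-13,-13
w: -1,-1,-1,-1,-1,-1,-1,-1,-1,-1,-1,-1,-1,-1,-1,-1,-1,-1,-1,-1,-1,-1,-1,-1,-1,-1,-1,-1,-1,-1,-1,-1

steps = 9; useful = 288; efficiency = 288/288 = 1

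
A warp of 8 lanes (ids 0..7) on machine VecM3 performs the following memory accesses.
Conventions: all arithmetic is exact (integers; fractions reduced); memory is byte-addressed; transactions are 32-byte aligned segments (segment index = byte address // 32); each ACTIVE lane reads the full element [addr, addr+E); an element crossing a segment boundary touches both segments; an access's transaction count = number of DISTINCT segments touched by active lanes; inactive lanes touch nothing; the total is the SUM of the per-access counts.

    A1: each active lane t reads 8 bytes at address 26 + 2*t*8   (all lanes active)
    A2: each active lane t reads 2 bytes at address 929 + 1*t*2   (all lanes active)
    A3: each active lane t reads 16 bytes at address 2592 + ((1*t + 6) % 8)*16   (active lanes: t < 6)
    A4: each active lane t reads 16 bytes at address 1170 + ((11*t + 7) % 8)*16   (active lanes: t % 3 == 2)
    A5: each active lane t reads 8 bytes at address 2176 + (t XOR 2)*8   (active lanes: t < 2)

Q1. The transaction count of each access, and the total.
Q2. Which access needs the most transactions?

A1: 5 transactions
A2: 1 transaction
A3: 3 transactions
A4: 2 transactions
A5: 1 transaction

Answer: 5,1,3,2,1; total 12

Answer: A1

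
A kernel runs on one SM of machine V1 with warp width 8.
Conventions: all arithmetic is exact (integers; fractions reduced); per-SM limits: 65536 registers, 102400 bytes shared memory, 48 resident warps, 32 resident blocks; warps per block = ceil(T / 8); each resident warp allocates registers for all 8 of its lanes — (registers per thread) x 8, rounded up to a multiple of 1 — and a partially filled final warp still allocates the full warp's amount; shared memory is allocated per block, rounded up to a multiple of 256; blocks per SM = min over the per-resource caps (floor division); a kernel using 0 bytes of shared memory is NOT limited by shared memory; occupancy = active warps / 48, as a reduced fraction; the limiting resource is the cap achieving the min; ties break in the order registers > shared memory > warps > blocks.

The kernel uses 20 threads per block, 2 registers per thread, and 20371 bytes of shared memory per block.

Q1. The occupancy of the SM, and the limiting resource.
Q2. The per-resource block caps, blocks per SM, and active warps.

Answer: occupancy 5/16, limited by shared memory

registers: 1365 blocks
shared memory: 5 blocks
warps: 16 blocks
blocks: 32 blocks

Answer: 5 blocks, 15 active warps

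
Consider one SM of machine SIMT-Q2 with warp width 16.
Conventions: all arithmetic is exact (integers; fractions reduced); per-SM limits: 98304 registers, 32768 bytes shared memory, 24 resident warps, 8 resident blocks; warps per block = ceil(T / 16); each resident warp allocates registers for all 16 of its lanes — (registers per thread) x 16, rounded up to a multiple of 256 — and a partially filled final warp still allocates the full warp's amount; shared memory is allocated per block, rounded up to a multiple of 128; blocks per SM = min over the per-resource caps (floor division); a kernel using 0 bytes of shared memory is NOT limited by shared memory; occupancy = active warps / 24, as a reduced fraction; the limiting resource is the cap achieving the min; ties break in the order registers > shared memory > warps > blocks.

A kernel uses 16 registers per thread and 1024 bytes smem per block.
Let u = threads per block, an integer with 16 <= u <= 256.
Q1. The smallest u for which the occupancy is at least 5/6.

Answer: u = 33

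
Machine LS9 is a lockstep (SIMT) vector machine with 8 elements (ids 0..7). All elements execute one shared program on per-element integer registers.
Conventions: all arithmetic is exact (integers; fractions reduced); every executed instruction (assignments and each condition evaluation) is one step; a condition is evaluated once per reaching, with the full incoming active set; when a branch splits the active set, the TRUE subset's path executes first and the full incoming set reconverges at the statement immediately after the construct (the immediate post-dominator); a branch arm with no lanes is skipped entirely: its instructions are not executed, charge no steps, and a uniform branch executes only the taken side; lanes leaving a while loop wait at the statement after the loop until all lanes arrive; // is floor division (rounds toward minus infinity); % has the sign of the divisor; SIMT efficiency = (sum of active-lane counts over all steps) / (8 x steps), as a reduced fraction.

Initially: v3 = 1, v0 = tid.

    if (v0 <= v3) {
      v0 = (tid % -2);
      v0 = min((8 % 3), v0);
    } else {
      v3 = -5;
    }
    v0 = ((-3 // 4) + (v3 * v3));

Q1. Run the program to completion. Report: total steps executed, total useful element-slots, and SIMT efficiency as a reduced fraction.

Answer: 5 steps, 26 useful, 13/20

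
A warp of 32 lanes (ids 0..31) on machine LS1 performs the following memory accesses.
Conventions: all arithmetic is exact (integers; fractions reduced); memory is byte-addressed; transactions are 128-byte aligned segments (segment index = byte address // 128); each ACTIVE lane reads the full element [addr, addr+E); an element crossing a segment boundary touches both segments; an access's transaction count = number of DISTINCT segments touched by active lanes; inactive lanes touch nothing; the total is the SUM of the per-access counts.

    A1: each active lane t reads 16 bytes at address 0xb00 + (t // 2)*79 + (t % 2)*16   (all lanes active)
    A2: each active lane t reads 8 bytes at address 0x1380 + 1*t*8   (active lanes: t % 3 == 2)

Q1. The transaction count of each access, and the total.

A1: 10 transactions
A2: 2 transactions

Answer: 10,2; total 12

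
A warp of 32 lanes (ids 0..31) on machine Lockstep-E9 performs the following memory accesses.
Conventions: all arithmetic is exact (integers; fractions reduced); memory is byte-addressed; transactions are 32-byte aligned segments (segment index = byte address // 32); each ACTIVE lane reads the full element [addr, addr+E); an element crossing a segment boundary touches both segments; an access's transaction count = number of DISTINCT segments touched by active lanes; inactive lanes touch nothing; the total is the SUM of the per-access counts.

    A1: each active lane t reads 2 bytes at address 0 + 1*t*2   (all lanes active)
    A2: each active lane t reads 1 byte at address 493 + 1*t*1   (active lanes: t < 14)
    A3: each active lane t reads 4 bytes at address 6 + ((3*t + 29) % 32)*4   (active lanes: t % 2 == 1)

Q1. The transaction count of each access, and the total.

A1: 2 transactions
A2: 1 transaction
A3: 5 transactions

Answer: 2,1,5; total 8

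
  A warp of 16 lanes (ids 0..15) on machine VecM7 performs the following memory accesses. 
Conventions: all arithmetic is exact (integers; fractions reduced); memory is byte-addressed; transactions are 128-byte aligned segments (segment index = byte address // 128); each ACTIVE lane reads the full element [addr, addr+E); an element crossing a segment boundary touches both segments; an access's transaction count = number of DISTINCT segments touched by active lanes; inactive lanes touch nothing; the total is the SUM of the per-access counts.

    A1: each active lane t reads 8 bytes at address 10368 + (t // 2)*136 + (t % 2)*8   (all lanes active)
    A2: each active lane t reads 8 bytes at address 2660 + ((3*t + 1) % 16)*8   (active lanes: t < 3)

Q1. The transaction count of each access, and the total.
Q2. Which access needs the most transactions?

A1: 8 transactions
A2: 2 transactions

Answer: 8,2; total 10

Answer: A1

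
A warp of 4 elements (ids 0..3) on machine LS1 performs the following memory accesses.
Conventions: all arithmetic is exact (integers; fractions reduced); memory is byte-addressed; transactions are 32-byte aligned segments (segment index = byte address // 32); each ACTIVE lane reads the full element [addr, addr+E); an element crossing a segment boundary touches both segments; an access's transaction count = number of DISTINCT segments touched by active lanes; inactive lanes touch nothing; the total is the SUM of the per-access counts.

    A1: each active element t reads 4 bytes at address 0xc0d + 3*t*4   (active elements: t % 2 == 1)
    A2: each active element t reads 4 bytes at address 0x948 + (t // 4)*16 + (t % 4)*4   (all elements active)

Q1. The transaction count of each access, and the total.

A1: 2 transactions
A2: 1 transaction

Answer: 2,1; total 3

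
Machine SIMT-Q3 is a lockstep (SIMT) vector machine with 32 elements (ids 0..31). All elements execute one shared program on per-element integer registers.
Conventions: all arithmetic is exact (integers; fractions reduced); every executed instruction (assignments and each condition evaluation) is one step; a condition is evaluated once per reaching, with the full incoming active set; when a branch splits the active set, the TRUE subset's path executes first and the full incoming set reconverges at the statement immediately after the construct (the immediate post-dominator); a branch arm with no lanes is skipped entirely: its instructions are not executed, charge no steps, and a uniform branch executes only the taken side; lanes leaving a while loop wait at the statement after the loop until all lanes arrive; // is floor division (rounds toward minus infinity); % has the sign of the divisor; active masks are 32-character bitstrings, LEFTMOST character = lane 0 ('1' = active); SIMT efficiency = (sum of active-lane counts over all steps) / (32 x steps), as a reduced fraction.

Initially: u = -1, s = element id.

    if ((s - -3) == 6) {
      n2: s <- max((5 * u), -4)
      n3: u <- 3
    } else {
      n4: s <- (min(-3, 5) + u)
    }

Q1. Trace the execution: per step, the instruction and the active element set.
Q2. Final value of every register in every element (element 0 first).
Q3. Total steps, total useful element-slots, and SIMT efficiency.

step 0: eval ((s - -3) == 6)         11111111111111111111111111111111
step 1: s <- max((5 * u), -4)        00010000000000000000000000000000
step 2: u <- 3                       00010000000000000000000000000000
step 3: s <- (min(-3, 5) + u)        11101111111111111111111111111111

Answer: 4 steps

u: -1,-1,-1,3,-1,-1,-1,-1,-1,-1,-1,-1,-1,-1,-1,-1,-1,-1,-1,-1,-1,-1,-1,-1,-1,-1,-1,-1,-1,-1,-1,-1
s: -4,-4,-4,-4,-4,-4,-4,-4,-4,-4,-4,-4,-4,-4,-4,-4,-4,-4,-4,-4,-4,-4,-4,-4,-4,-4,-4,-4,-4,-4,-4,-4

steps = 4; useful = 65; efficiency = 65/128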